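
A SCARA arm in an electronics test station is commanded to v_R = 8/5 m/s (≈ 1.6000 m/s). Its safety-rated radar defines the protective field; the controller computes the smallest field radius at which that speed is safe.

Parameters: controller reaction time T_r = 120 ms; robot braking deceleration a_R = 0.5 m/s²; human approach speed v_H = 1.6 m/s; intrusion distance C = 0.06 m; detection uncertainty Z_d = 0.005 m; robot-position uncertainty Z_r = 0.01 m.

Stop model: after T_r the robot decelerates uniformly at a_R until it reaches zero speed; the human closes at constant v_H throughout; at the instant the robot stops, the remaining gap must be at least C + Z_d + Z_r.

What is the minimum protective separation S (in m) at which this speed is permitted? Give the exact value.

T_s = v_R/a_R = (8/5)/(1/2) = 3.2000 s
reaction-phase robot travel = 1.6000·0.1200 = 0.1920 m
robot under decel: 1.6000²/(2·0.5000) = 2.5600 m
human closes 1.6000·3.3200 = 5.3120 m
C+Z_d+Z_r = 0.0600+0.0050+0.0100 = 0.0750 m
S_min ≈ 0.1920+2.5600+5.3120+0.0750  ⇒  S_min = 8139/1000 m

S_min = 8139/1000 m = 8.1390 m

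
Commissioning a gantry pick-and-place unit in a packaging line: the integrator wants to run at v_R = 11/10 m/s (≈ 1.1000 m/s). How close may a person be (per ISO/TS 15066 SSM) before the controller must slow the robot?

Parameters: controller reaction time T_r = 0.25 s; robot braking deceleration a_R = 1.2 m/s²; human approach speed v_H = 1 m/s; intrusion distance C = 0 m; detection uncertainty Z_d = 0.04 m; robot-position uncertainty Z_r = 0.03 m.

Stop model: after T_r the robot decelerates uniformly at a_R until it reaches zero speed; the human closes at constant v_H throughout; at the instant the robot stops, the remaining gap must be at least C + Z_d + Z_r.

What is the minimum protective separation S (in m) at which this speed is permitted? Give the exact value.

braking lasts T_s = (11/10)/(6/5) = 0.9167 s
robot covers v_R·T_r = 1.1000·0.2500 = 0.2750 m before braking
braking distance = 1.1000²/(2·1.2000) = 0.5042 m
human over T_r+T_s: 1.0000·(0.2500+0.9167) = 1.1667 m
C+Z_d+Z_r = 0.0000+0.0400+0.0300 = 0.0700 m
S_min ≈ 0.2750+0.5042+1.1667+0.0700  ⇒  S_min = 2419/1200 m

S_min = 2419/1200 m = 2.0158 m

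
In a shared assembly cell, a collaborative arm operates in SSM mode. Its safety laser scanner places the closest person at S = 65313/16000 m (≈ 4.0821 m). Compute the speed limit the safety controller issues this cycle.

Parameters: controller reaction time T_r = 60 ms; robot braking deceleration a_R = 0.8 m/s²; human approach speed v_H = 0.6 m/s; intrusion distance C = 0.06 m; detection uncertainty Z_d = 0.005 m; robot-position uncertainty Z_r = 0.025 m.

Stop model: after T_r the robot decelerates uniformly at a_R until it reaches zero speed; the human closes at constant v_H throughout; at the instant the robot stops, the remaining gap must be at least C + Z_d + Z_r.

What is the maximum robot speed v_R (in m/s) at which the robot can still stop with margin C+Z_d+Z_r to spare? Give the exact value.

v_R_max = 39/20 m/s = 1.9500 m/s

quadratic (5/8)·v² + (81/100)·v + (-63297/16000) = 0
  disc = (81/100)² − 4·(5/8)·(-63297/16000) = 1687401/160000 ; √disc = 1299/400
  v_R = (−(81/100) + 1299/400) / (2·(5/8)) = 39/20 m/s
check:
stop time T_s = (39/20)/(4/5) = 2.4375 s
robot in T_r: 1.9500·0.0600 = 0.1170 m
robot covers 1.9500·2.4375 − ½·0.8000·2.4375² = 2.3766 m while stopping
human over T_r+T_s: 0.6000·(0.0600+2.4375) = 1.4985 m
C+Z_d+Z_r = 0.0600+0.0050+0.0250 = 0.0900 m
sum ≈ 0.1170+2.3766+1.4985+0.0900 ≈ 4.0821 m = S ✓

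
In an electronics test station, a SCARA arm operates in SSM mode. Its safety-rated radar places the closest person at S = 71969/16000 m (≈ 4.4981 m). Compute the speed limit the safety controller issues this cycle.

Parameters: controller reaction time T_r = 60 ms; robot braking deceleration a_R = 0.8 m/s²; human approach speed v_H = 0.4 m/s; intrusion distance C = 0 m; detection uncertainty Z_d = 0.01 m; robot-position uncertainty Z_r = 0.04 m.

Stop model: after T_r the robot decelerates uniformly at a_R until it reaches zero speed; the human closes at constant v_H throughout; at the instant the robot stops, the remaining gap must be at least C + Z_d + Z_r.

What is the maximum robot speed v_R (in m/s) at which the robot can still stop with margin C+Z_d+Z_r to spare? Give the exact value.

collect terms ⇒ (5/8)·v_R² + (14/25)·v_R + (-14157/3200) = 0
  disc = (14/25)² − 4·(5/8)·(-14157/3200) = 1819801/160000 ; √disc = 1349/400
  v_R = (−(14/25) + 1349/400) / (2·(5/8)) = 9/4 m/s
check:
stop time T_s = (9/4)/(4/5) = 2.8125 s
robot covers v_R·T_r = 2.2500·0.0600 = 0.1350 m before braking
robot covers 2.2500·2.8125 − ½·0.8000·2.8125² = 3.1641 m while stopping
human over T_r+T_s: 0.4000·(0.0600+2.8125) = 1.1490 m
residual clearance needed = 0.0000+0.0100+0.0400 = 0.0500 m
sum ≈ 0.1350+3.1641+1.1490+0.0500 ≈ 4.4981 m = S ✓

v_R_max = 9/4 m/s = 2.2500 m/s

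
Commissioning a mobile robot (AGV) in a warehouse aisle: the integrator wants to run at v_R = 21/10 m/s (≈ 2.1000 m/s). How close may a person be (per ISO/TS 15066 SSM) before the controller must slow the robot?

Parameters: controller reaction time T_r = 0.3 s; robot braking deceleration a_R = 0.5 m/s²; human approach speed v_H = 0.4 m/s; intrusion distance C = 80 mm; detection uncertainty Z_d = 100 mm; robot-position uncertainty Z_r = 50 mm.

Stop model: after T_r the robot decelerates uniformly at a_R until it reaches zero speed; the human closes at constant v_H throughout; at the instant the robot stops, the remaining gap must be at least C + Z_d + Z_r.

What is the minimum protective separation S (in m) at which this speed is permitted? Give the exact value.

braking lasts T_s = (21/10)/(1/2) = 4.2000 s
robot in T_r: 2.1000·0.3000 = 0.6300 m
braking distance = 2.1000²/(2·0.5000) = 4.4100 m
person approaches 0.4000·(0.3000+4.2000) = 1.8000 m
margins: 0.0800+0.1000+0.0500 = 0.2300 m
S_min ≈ 0.6300+4.4100+1.8000+0.2300  ⇒  S_min = 707/100 m

S_min = 707/100 m = 7.0700 m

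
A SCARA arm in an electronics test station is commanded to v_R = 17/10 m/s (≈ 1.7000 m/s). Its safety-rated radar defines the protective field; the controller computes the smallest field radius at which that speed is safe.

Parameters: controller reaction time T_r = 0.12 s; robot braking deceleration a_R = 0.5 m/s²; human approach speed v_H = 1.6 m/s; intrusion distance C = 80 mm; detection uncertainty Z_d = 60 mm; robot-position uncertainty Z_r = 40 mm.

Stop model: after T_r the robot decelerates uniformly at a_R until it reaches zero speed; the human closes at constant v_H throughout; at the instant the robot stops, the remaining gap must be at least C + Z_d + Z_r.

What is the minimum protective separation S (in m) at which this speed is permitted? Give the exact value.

braking lasts T_s = (17/10)/(1/2) = 3.4000 s
robot in T_r: 1.7000·0.1200 = 0.2040 m
robot covers 1.7000·3.4000 − ½·0.5000·3.4000² = 2.8900 m while stopping
human closes 1.6000·3.5200 = 5.6320 m
residual clearance needed = 0.0800+0.0600+0.0400 = 0.1800 m
S_min ≈ 0.2040+2.8900+5.6320+0.1800  ⇒  S_min = 4453/500 m

S_min = 4453/500 m = 8.9060 m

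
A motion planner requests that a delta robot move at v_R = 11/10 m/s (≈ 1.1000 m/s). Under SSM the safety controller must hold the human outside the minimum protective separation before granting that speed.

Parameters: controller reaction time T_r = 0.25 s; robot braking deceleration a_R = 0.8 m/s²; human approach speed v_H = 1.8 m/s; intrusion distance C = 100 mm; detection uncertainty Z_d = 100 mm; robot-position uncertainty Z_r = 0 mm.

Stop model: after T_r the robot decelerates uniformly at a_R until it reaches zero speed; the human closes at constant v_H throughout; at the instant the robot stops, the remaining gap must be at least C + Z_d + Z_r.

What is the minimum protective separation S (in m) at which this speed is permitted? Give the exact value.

braking lasts T_s = (11/10)/(4/5) = 1.3750 s
robot in T_r: 1.1000·0.2500 = 0.2750 m
robot covers 1.1000·1.3750 − ½·0.8000·1.3750² = 0.7562 m while stopping
person approaches 1.8000·(0.2500+1.3750) = 2.9250 m
residual clearance needed = 0.1000+0.1000+0.0000 = 0.2000 m
S_min ≈ 0.2750+0.7562+2.9250+0.2000  ⇒  S_min = 133/32 m

S_min = 133/32 m = 4.1562 m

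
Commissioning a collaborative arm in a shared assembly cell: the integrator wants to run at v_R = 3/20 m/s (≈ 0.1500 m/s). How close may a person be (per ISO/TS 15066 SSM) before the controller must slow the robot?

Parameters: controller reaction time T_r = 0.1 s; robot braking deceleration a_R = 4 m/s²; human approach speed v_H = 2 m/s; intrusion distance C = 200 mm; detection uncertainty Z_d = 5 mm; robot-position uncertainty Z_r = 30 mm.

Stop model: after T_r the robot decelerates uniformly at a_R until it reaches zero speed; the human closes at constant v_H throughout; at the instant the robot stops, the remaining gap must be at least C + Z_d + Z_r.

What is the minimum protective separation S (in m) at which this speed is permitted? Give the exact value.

S_min = 1689/3200 m = 0.5278 m

stop time T_s = (3/20)/4 = 0.0375 s
reaction-phase robot travel = 0.1500·0.1000 = 0.0150 m
robot covers 0.1500·0.0375 − ½·4.0000·0.0375² = 0.0028 m while stopping
human over T_r+T_s: 2.0000·(0.1000+0.0375) = 0.2750 m
residual clearance needed = 0.2000+0.0050+0.0300 = 0.2350 m
S_min ≈ 0.0150+0.0028+0.2750+0.2350  ⇒  S_min = 1689/3200 m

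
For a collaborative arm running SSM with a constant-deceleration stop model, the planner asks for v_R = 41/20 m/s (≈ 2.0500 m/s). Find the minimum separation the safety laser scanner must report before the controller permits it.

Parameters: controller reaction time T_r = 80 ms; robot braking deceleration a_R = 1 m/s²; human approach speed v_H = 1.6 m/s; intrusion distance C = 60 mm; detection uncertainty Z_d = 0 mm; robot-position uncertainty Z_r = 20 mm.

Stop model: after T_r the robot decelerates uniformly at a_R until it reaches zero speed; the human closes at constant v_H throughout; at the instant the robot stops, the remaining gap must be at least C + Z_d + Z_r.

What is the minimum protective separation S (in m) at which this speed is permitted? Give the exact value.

S_min = 23013/4000 m = 5.7533 m

stop time T_s = (41/20)/1 = 2.0500 s
robot in T_r: 2.0500·0.0800 = 0.1640 m
robot covers 2.0500·2.0500 − ½·1.0000·2.0500² = 2.1012 m while stopping
human closes 1.6000·2.1300 = 3.4080 m
residual clearance needed = 0.0600+0.0000+0.0200 = 0.0800 m
S_min ≈ 0.1640+2.1012+3.4080+0.0800  ⇒  S_min = 23013/4000 m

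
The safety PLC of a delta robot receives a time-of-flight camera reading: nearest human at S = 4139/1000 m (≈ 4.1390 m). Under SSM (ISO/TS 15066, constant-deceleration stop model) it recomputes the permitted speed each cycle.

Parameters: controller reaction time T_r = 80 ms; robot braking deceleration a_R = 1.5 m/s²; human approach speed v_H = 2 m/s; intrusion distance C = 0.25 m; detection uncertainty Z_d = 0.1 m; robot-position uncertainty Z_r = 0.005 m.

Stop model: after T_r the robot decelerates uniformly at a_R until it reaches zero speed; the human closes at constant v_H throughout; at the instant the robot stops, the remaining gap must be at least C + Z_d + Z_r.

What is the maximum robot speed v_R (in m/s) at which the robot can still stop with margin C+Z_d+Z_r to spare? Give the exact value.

v_R_max = 9/5 m/s = 1.8000 m/s

quadratic (1/3)·v² + (106/75)·v + (-453/125) = 0
  disc = (106/75)² − 4·(1/3)·(-453/125) = 38416/5625 ; √disc = 196/75
  v_R = (−(106/75) + 196/75) / (2·(1/3)) = 9/5 m/s
check:
braking lasts T_s = (9/5)/(3/2) = 1.2000 s
robot covers v_R·T_r = 1.8000·0.0800 = 0.1440 m before braking
braking distance = 1.8000²/(2·1.5000) = 1.0800 m
human closes 2.0000·1.2800 = 2.5600 m
residual clearance needed = 0.2500+0.1000+0.0050 = 0.3550 m
sum ≈ 0.1440+1.0800+2.5600+0.3550 ≈ 4.1390 m = S ✓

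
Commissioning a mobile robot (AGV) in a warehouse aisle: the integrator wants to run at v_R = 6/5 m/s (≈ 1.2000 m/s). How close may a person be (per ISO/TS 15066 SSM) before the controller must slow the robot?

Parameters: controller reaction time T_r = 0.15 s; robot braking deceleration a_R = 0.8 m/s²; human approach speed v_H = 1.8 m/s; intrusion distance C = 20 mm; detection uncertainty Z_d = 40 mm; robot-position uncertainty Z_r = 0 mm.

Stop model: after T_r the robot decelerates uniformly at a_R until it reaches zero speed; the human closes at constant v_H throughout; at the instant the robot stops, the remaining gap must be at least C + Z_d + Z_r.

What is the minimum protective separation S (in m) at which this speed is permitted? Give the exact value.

braking lasts T_s = (6/5)/(4/5) = 1.5000 s
reaction-phase robot travel = 1.2000·0.1500 = 0.1800 m
robot covers 1.2000·1.5000 − ½·0.8000·1.5000² = 0.9000 m while stopping
human closes 1.8000·1.6500 = 2.9700 m
C+Z_d+Z_r = 0.0200+0.0400+0.0000 = 0.0600 m
S_min ≈ 0.1800+0.9000+2.9700+0.0600  ⇒  S_min = 411/100 m

S_min = 411/100 m = 4.1100 m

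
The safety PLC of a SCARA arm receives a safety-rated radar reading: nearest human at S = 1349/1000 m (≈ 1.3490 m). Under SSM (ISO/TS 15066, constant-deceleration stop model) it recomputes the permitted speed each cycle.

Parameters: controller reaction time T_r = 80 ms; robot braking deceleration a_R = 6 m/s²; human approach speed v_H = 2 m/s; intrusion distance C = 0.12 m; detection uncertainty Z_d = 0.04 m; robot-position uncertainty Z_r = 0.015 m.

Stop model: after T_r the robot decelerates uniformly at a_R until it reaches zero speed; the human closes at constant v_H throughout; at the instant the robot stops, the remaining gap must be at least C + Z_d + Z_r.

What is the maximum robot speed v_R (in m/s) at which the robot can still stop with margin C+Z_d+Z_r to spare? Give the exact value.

collect terms ⇒ (1/12)·v_R² + (31/75)·v_R + (-507/500) = 0
  disc = (31/75)² − 4·(1/12)·(-507/500) = 11449/22500 ; √disc = 107/150
  v_R = (−(31/75) + 107/150) / (2·(1/12)) = 9/5 m/s
check:
T_s = v_R/a_R = (9/5)/6 = 0.3000 s
robot in T_r: 1.8000·0.0800 = 0.1440 m
braking distance = 1.8000²/(2·6.0000) = 0.2700 m
human over T_r+T_s: 2.0000·(0.0800+0.3000) = 0.7600 m
residual clearance needed = 0.1200+0.0400+0.0150 = 0.1750 m
sum ≈ 0.1440+0.2700+0.7600+0.1750 ≈ 1.3490 m = S ✓

v_R_max = 9/5 m/s = 1.8000 m/s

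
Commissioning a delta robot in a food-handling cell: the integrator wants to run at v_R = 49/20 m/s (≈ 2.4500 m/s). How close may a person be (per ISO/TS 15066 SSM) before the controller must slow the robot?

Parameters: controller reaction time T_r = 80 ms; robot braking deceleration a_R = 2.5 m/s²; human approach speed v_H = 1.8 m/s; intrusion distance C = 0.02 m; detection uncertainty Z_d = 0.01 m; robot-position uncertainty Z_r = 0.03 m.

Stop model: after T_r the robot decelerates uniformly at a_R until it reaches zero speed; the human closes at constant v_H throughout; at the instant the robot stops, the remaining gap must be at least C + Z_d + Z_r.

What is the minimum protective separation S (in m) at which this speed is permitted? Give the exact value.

S_min = 6729/2000 m = 3.3645 m

stop time T_s = (49/20)/(5/2) = 0.9800 s
robot in T_r: 2.4500·0.0800 = 0.1960 m
robot under decel: 2.4500²/(2·2.5000) = 1.2005 m
person approaches 1.8000·(0.0800+0.9800) = 1.9080 m
C+Z_d+Z_r = 0.0200+0.0100+0.0300 = 0.0600 m
S_min ≈ 0.1960+1.2005+1.9080+0.0600  ⇒  S_min = 6729/2000 m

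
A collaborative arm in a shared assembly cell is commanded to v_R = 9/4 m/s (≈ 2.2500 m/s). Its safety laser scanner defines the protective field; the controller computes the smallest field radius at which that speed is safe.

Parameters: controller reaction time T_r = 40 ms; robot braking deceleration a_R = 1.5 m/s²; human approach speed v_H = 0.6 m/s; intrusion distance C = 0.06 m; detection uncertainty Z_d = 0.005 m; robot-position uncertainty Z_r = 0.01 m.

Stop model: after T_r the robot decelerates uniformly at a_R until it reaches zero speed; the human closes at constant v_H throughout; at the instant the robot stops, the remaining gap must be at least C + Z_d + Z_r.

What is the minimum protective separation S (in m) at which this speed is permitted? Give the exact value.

stop time T_s = (9/4)/(3/2) = 1.5000 s
reaction-phase robot travel = 2.2500·0.0400 = 0.0900 m
robot under decel: 2.2500²/(2·1.5000) = 1.6875 m
human over T_r+T_s: 0.6000·(0.0400+1.5000) = 0.9240 m
residual clearance needed = 0.0600+0.0050+0.0100 = 0.0750 m
S_min ≈ 0.0900+1.6875+0.9240+0.0750  ⇒  S_min = 5553/2000 m

S_min = 5553/2000 m = 2.7765 m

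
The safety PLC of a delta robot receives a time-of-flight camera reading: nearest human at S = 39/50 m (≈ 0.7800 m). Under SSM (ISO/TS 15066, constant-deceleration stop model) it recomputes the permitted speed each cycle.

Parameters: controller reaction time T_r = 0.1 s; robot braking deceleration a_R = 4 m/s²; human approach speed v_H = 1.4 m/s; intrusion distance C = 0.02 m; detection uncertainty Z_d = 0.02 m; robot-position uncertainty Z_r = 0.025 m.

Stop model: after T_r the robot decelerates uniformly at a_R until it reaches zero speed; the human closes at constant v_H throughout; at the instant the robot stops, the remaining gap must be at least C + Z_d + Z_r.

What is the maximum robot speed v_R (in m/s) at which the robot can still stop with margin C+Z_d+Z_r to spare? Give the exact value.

collect terms ⇒ (1/8)·v_R² + (9/20)·v_R + (-23/40) = 0
  disc = (9/20)² − 4·(1/8)·(-23/40) = 49/100 ; √disc = 7/10
  v_R = (−(9/20) + 7/10) / (2·(1/8)) = 1 m/s
check:
T_s = v_R/a_R = 1/4 = 0.2500 s
robot in T_r: 1.0000·0.1000 = 0.1000 m
robot under decel: 1.0000²/(2·4.0000) = 0.1250 m
human closes 1.4000·0.3500 = 0.4900 m
residual clearance needed = 0.0200+0.0200+0.0250 = 0.0650 m
sum ≈ 0.1000+0.1250+0.4900+0.0650 ≈ 0.7800 m = S ✓

v_R_max = 1 m/s = 1.0000 m/s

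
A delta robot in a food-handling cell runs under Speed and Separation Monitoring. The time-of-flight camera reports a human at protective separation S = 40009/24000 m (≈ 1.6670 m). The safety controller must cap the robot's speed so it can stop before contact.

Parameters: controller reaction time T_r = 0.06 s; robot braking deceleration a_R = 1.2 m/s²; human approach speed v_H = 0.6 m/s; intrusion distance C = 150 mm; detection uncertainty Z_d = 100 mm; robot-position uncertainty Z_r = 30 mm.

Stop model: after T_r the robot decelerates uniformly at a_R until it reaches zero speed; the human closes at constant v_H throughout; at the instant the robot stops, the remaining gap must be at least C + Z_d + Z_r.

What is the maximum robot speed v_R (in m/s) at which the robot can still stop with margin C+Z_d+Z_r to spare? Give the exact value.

v_R_max = 5/4 m/s = 1.2500 m/s

collect terms ⇒ (5/12)·v_R² + (14/25)·v_R + (-1297/960) = 0
  disc = (14/25)² − 4·(5/12)·(-1297/960) = 923521/360000 ; √disc = 961/600
  v_R = (−(14/25) + 961/600) / (2·(5/12)) = 5/4 m/s
check:
T_s = v_R/a_R = (5/4)/(6/5) = 1.0417 s
robot covers v_R·T_r = 1.2500·0.0600 = 0.0750 m before braking
robot covers 1.2500·1.0417 − ½·1.2000·1.0417² = 0.6510 m while stopping
human closes 0.6000·1.1017 = 0.6610 m
residual clearance needed = 0.1500+0.1000+0.0300 = 0.2800 m
sum ≈ 0.0750+0.6510+0.6610+0.2800 ≈ 1.6670 m = S ✓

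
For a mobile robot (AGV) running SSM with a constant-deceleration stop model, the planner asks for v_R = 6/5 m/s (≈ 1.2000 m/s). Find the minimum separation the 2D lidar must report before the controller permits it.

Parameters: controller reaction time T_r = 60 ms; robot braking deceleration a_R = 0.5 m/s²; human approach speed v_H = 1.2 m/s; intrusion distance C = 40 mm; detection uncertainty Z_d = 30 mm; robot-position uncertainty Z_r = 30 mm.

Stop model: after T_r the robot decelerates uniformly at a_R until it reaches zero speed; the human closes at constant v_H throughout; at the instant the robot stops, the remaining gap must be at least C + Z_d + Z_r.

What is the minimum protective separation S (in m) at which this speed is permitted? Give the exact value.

braking lasts T_s = (6/5)/(1/2) = 2.4000 s
reaction-phase robot travel = 1.2000·0.0600 = 0.0720 m
braking distance = 1.2000²/(2·0.5000) = 1.4400 m
human over T_r+T_s: 1.2000·(0.0600+2.4000) = 2.9520 m
margins: 0.0400+0.0300+0.0300 = 0.1000 m
S_min ≈ 0.0720+1.4400+2.9520+0.1000  ⇒  S_min = 1141/250 m

S_min = 1141/250 m = 4.5640 m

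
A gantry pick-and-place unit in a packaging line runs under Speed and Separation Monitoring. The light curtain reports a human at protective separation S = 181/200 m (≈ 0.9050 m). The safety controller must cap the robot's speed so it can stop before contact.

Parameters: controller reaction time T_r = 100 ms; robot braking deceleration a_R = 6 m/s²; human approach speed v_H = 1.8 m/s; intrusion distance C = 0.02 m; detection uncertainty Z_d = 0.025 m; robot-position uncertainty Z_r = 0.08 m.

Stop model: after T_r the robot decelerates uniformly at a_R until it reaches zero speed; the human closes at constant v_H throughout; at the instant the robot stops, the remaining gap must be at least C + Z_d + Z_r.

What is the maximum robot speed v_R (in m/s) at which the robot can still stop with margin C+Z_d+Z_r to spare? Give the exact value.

quadratic (1/12)·v² + (2/5)·v + (-3/5) = 0
  disc = (2/5)² − 4·(1/12)·(-3/5) = 9/25 ; √disc = 3/5
  v_R = (−(2/5) + 3/5) / (2·(1/12)) = 6/5 m/s
check:
braking lasts T_s = (6/5)/6 = 0.2000 s
reaction-phase robot travel = 1.2000·0.1000 = 0.1200 m
braking distance = 1.2000²/(2·6.0000) = 0.1200 m
human closes 1.8000·0.3000 = 0.5400 m
margins: 0.0200+0.0250+0.0800 = 0.1250 m
sum ≈ 0.1200+0.1200+0.5400+0.1250 ≈ 0.9050 m = S ✓

v_R_max = 6/5 m/s = 1.2000 m/s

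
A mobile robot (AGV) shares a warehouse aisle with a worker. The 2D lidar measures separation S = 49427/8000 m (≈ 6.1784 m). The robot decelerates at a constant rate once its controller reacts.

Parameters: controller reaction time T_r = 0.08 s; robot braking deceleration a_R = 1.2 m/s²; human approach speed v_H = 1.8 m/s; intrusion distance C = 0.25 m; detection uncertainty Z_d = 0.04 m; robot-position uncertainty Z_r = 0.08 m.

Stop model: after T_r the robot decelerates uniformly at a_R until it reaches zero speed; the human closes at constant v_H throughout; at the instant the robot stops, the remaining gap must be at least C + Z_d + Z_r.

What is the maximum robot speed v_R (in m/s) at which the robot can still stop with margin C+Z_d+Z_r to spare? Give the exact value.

quadratic (5/12)·v² + (79/50)·v + (-9063/1600) = 0
  disc = (79/50)² − 4·(5/12)·(-9063/1600) = 477481/40000 ; √disc = 691/200
  v_R = (−(79/50) + 691/200) / (2·(5/12)) = 9/4 m/s
check:
T_s = v_R/a_R = (9/4)/(6/5) = 1.8750 s
robot in T_r: 2.2500·0.0800 = 0.1800 m
braking distance = 2.2500²/(2·1.2000) = 2.1094 m
human closes 1.8000·1.9550 = 3.5190 m
margins: 0.2500+0.0400+0.0800 = 0.3700 m
sum ≈ 0.1800+2.1094+3.5190+0.3700 ≈ 6.1784 m = S ✓

v_R_max = 9/4 m/s = 2.2500 m/s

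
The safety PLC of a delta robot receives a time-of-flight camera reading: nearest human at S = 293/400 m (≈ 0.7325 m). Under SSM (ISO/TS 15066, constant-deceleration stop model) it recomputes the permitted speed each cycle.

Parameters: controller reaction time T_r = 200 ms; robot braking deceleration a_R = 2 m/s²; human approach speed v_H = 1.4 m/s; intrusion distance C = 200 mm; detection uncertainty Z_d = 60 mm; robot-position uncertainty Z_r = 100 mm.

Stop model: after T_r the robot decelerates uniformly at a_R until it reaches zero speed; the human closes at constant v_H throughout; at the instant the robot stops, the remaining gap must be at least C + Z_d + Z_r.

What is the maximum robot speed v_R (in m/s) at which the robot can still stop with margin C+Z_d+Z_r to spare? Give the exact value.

at the boundary: (1/4)·v² + (9/10)·v + (-37/400) = 0
  disc = (9/10)² − 4·(1/4)·(-37/400) = 361/400 ; √disc = 19/20
  v_R = (−(9/10) + 19/20) / (2·(1/4)) = 1/10 m/s
check:
stop time T_s = (1/10)/2 = 0.0500 s
robot in T_r: 0.1000·0.2000 = 0.0200 m
robot under decel: 0.1000²/(2·2.0000) = 0.0025 m
human over T_r+T_s: 1.4000·(0.2000+0.0500) = 0.3500 m
C+Z_d+Z_r = 0.2000+0.0600+0.1000 = 0.3600 m
sum ≈ 0.0200+0.0025+0.3500+0.3600 ≈ 0.7325 m = S ✓

v_R_max = 1/10 m/s = 0.1000 m/s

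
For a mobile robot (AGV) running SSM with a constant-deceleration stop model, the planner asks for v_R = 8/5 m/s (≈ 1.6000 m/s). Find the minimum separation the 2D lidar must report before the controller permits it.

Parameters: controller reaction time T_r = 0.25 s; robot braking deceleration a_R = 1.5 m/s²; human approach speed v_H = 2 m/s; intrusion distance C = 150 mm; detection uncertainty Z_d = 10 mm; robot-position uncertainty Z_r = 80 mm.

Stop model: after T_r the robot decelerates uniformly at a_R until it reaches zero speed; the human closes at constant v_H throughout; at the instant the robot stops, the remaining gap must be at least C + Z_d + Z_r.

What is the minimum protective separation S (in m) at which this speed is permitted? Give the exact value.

T_s = v_R/a_R = (8/5)/(3/2) = 1.0667 s
robot covers v_R·T_r = 1.6000·0.2500 = 0.4000 m before braking
robot covers 1.6000·1.0667 − ½·1.5000·1.0667² = 0.8533 m while stopping
human over T_r+T_s: 2.0000·(0.2500+1.0667) = 2.6333 m
margins: 0.1500+0.0100+0.0800 = 0.2400 m
S_min ≈ 0.4000+0.8533+2.6333+0.2400  ⇒  S_min = 619/150 m

S_min = 619/150 m = 4.1267 m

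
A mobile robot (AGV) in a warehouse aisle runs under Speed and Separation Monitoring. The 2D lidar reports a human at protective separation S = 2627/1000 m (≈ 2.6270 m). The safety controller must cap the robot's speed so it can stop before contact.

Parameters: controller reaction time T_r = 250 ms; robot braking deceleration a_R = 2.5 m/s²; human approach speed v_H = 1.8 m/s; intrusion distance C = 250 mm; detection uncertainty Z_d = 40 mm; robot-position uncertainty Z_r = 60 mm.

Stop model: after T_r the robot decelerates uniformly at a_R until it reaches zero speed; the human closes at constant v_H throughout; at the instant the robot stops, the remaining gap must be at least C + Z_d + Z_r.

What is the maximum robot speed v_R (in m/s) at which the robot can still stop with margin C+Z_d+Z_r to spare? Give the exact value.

at the boundary: (1/5)·v² + (97/100)·v + (-1827/1000) = 0
  disc = (97/100)² − 4·(1/5)·(-1827/1000) = 961/400 ; √disc = 31/20
  v_R = (−(97/100) + 31/20) / (2·(1/5)) = 29/20 m/s
check:
braking lasts T_s = (29/20)/(5/2) = 0.5800 s
robot in T_r: 1.4500·0.2500 = 0.3625 m
robot under decel: 1.4500²/(2·2.5000) = 0.4205 m
person approaches 1.8000·(0.2500+0.5800) = 1.4940 m
C+Z_d+Z_r = 0.2500+0.0400+0.0600 = 0.3500 m
sum ≈ 0.3625+0.4205+1.4940+0.3500 ≈ 2.6270 m = S ✓

v_R_max = 29/20 m/s = 1.4500 m/s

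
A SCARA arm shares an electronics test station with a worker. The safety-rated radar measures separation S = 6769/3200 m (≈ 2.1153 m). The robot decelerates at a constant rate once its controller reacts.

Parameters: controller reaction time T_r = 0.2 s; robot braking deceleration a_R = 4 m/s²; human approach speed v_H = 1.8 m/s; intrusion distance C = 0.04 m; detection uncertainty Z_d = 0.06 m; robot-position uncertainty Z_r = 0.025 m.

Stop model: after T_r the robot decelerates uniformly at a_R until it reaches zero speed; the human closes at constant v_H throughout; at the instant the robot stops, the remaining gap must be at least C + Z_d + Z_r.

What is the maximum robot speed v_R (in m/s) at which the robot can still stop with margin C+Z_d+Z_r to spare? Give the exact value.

collect terms ⇒ (1/8)·v_R² + (13/20)·v_R + (-5217/3200) = 0
  disc = (13/20)² − 4·(1/8)·(-5217/3200) = 7921/6400 ; √disc = 89/80
  v_R = (−(13/20) + 89/80) / (2·(1/8)) = 37/20 m/s
check:
stop time T_s = (37/20)/4 = 0.4625 s
robot in T_r: 1.8500·0.2000 = 0.3700 m
robot covers 1.8500·0.4625 − ½·4.0000·0.4625² = 0.4278 m while stopping
human closes 1.8000·0.6625 = 1.1925 m
residual clearance needed = 0.0400+0.0600+0.0250 = 0.1250 m
sum ≈ 0.3700+0.4278+1.1925+0.1250 ≈ 2.1153 m = S ✓

v_R_max = 37/20 m/s = 1.8500 m/s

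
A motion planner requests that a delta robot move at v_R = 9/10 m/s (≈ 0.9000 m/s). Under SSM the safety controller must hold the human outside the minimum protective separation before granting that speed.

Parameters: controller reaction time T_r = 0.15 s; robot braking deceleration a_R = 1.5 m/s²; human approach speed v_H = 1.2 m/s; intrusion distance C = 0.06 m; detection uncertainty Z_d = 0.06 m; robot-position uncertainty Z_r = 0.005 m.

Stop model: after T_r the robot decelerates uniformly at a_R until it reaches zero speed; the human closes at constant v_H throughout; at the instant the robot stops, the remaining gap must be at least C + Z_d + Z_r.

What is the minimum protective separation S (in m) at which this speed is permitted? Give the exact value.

braking lasts T_s = (9/10)/(3/2) = 0.6000 s
robot covers v_R·T_r = 0.9000·0.1500 = 0.1350 m before braking
robot covers 0.9000·0.6000 − ½·1.5000·0.6000² = 0.2700 m while stopping
human closes 1.2000·0.7500 = 0.9000 m
residual clearance needed = 0.0600+0.0600+0.0050 = 0.1250 m
S_min ≈ 0.1350+0.2700+0.9000+0.1250  ⇒  S_min = 143/100 m

S_min = 143/100 m = 1.4300 m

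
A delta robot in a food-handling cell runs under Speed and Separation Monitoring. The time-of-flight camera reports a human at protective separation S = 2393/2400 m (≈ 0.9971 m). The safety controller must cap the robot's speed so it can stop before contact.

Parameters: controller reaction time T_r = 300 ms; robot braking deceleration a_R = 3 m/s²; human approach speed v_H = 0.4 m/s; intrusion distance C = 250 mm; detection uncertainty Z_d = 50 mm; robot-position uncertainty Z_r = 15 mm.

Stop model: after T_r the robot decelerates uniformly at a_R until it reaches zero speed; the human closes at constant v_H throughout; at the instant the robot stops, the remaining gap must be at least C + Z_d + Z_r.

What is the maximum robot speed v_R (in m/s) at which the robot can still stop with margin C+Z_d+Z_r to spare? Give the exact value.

quadratic (1/6)·v² + (13/30)·v + (-1349/2400) = 0
  disc = (13/30)² − 4·(1/6)·(-1349/2400) = 9/16 ; √disc = 3/4
  v_R = (−(13/30) + 3/4) / (2·(1/6)) = 19/20 m/s
check:
stop time T_s = (19/20)/3 = 0.3167 s
robot covers v_R·T_r = 0.9500·0.3000 = 0.2850 m before braking
robot under decel: 0.9500²/(2·3.0000) = 0.1504 m
person approaches 0.4000·(0.3000+0.3167) = 0.2467 m
C+Z_d+Z_r = 0.2500+0.0500+0.0150 = 0.3150 m
sum ≈ 0.2850+0.1504+0.2467+0.3150 ≈ 0.9971 m = S ✓

v_R_max = 19/20 m/s = 0.9500 m/s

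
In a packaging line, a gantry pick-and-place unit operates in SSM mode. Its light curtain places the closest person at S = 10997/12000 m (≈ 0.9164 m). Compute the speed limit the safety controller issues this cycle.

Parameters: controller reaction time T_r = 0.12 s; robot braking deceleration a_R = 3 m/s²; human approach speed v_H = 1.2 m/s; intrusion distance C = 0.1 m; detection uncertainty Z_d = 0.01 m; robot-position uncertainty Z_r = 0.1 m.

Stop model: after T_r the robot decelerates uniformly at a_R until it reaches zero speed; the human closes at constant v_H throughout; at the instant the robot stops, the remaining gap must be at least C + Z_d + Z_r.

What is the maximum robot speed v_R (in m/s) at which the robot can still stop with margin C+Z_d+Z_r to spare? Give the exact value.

v_R_max = 17/20 m/s = 0.8500 m/s

collect terms ⇒ (1/6)·v_R² + (13/25)·v_R + (-6749/12000) = 0
  disc = (13/25)² − 4·(1/6)·(-6749/12000) = 58081/90000 ; √disc = 241/300
  v_R = (−(13/25) + 241/300) / (2·(1/6)) = 17/20 m/s
check:
braking lasts T_s = (17/20)/3 = 0.2833 s
robot in T_r: 0.8500·0.1200 = 0.1020 m
robot under decel: 0.8500²/(2·3.0000) = 0.1204 m
human over T_r+T_s: 1.2000·(0.1200+0.2833) = 0.4840 m
C+Z_d+Z_r = 0.1000+0.0100+0.1000 = 0.2100 m
sum ≈ 0.1020+0.1204+0.4840+0.2100 ≈ 0.9164 m = S ✓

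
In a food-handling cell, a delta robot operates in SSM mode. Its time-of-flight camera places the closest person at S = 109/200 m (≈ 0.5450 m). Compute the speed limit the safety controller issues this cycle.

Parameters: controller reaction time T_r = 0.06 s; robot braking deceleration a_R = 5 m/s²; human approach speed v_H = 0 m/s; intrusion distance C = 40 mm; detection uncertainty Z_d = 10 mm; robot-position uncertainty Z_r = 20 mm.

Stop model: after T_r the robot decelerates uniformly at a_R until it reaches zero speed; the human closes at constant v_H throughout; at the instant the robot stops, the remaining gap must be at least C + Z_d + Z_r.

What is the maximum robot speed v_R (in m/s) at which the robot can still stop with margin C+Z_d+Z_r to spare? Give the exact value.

at the boundary: (1/10)·v² + (3/50)·v + (-19/40) = 0
  disc = (3/50)² − 4·(1/10)·(-19/40) = 121/625 ; √disc = 11/25
  v_R = (−(3/50) + 11/25) / (2·(1/10)) = 19/10 m/s
check:
stop time T_s = (19/10)/5 = 0.3800 s
robot covers v_R·T_r = 1.9000·0.0600 = 0.1140 m before braking
robot covers 1.9000·0.3800 − ½·5.0000·0.3800² = 0.3610 m while stopping
human closes 0.0000·0.4400 = 0.0000 m
margins: 0.0400+0.0100+0.0200 = 0.0700 m
sum ≈ 0.1140+0.3610+0.0000+0.0700 ≈ 0.5450 m = S ✓

v_R_max = 19/10 m/s = 1.9000 m/s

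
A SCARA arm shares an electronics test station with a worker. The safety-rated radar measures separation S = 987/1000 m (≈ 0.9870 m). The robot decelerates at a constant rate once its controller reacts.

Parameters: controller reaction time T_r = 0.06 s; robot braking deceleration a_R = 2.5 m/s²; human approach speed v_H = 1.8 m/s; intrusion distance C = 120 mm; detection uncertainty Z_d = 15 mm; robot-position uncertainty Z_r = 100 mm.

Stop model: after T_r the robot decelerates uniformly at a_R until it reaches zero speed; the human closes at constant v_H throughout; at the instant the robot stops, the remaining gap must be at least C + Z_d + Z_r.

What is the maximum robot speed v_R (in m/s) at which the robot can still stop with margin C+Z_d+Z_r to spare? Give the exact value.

at the boundary: (1/5)·v² + (39/50)·v + (-161/250) = 0
  disc = (39/50)² − 4·(1/5)·(-161/250) = 2809/2500 ; √disc = 53/50
  v_R = (−(39/50) + 53/50) / (2·(1/5)) = 7/10 m/s
check:
stop time T_s = (7/10)/(5/2) = 0.2800 s
robot in T_r: 0.7000·0.0600 = 0.0420 m
robot under decel: 0.7000²/(2·2.5000) = 0.0980 m
person approaches 1.8000·(0.0600+0.2800) = 0.6120 m
residual clearance needed = 0.1200+0.0150+0.1000 = 0.2350 m
sum ≈ 0.0420+0.0980+0.6120+0.2350 ≈ 0.9870 m = S ✓

v_R_max = 7/10 m/s = 0.7000 m/s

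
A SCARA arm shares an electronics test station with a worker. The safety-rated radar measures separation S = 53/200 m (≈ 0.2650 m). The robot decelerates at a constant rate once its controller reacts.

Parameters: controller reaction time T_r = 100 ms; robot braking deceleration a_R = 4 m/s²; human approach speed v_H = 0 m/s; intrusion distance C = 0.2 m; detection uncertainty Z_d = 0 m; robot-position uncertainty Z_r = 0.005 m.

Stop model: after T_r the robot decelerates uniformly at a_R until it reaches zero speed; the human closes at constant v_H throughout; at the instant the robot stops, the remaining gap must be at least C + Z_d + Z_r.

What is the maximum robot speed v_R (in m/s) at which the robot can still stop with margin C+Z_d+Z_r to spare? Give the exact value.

v_R_max = 2/5 m/s = 0.4000 m/s

at the boundary: (1/8)·v² + (1/10)·v + (-3/50) = 0
  disc = (1/10)² − 4·(1/8)·(-3/50) = 1/25 ; √disc = 1/5
  v_R = (−(1/10) + 1/5) / (2·(1/8)) = 2/5 m/s
check:
T_s = v_R/a_R = (2/5)/4 = 0.1000 s
robot covers v_R·T_r = 0.4000·0.1000 = 0.0400 m before braking
robot under decel: 0.4000²/(2·4.0000) = 0.0200 m
person approaches 0.0000·(0.1000+0.1000) = 0.0000 m
C+Z_d+Z_r = 0.2000+0.0000+0.0050 = 0.2050 m
sum ≈ 0.0400+0.0200+0.0000+0.2050 ≈ 0.2650 m = S ✓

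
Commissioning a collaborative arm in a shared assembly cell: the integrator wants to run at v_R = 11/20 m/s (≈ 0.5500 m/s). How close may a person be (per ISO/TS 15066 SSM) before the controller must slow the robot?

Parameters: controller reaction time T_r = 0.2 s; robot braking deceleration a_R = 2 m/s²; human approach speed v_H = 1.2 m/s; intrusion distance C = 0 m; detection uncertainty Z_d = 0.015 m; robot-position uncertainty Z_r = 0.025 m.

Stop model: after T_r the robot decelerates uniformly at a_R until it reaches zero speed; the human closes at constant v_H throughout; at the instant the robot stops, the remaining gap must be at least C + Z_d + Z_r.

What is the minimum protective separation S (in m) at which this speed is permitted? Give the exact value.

S_min = 1273/1600 m = 0.7956 m

braking lasts T_s = (11/20)/2 = 0.2750 s
reaction-phase robot travel = 0.5500·0.2000 = 0.1100 m
robot covers 0.5500·0.2750 − ½·2.0000·0.2750² = 0.0756 m while stopping
person approaches 1.2000·(0.2000+0.2750) = 0.5700 m
residual clearance needed = 0.0000+0.0150+0.0250 = 0.0400 m
S_min ≈ 0.1100+0.0756+0.5700+0.0400  ⇒  S_min = 1273/1600 m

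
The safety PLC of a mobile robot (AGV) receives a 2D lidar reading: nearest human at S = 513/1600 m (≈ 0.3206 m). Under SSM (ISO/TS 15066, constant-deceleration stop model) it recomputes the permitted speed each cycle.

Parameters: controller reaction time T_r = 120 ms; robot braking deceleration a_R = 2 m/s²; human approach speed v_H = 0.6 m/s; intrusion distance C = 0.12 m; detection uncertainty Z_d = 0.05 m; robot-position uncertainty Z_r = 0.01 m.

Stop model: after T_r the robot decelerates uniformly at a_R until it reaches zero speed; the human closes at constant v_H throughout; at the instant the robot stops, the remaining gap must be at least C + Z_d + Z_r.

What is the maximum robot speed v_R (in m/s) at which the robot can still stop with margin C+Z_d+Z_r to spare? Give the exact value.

v_R_max = 3/20 m/s = 0.1500 m/s

quadratic (1/4)·v² + (21/50)·v + (-549/8000) = 0
  disc = (21/50)² − 4·(1/4)·(-549/8000) = 9801/40000 ; √disc = 99/200
  v_R = (−(21/50) + 99/200) / (2·(1/4)) = 3/20 m/s
check:
braking lasts T_s = (3/20)/2 = 0.0750 s
reaction-phase robot travel = 0.1500·0.1200 = 0.0180 m
robot covers 0.1500·0.0750 − ½·2.0000·0.0750² = 0.0056 m while stopping
human over T_r+T_s: 0.6000·(0.1200+0.0750) = 0.1170 m
C+Z_d+Z_r = 0.1200+0.0500+0.0100 = 0.1800 m
sum ≈ 0.0180+0.0056+0.1170+0.1800 ≈ 0.3206 m = S ✓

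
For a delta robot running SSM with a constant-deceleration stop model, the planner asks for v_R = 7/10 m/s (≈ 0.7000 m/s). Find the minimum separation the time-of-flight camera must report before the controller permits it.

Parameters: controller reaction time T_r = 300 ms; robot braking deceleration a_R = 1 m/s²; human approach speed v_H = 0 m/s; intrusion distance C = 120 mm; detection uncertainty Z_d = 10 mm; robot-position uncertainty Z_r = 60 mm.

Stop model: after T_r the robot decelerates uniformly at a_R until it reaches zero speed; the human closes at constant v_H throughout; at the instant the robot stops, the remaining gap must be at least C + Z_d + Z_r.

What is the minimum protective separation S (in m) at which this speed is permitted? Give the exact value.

T_s = v_R/a_R = (7/10)/1 = 0.7000 s
robot in T_r: 0.7000·0.3000 = 0.2100 m
robot under decel: 0.7000²/(2·1.0000) = 0.2450 m
person approaches 0.0000·(0.3000+0.7000) = 0.0000 m
residual clearance needed = 0.1200+0.0100+0.0600 = 0.1900 m
S_min ≈ 0.2100+0.2450+0.0000+0.1900  ⇒  S_min = 129/200 m

S_min = 129/200 m = 0.6450 m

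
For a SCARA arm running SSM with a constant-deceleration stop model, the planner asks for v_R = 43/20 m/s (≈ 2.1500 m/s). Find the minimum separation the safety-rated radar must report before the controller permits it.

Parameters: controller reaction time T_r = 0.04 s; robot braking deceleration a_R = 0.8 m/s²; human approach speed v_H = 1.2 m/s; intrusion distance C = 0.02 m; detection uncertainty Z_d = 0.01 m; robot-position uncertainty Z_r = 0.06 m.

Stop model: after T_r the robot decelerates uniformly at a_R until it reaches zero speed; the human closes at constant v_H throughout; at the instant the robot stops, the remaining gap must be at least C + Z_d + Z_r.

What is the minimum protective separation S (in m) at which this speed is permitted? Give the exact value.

T_s = v_R/a_R = (43/20)/(4/5) = 2.6875 s
robot in T_r: 2.1500·0.0400 = 0.0860 m
braking distance = 2.1500²/(2·0.8000) = 2.8891 m
person approaches 1.2000·(0.0400+2.6875) = 3.2730 m
C+Z_d+Z_r = 0.0200+0.0100+0.0600 = 0.0900 m
S_min ≈ 0.0860+2.8891+3.2730+0.0900  ⇒  S_min = 101409/16000 m

S_min = 101409/16000 m = 6.3381 m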